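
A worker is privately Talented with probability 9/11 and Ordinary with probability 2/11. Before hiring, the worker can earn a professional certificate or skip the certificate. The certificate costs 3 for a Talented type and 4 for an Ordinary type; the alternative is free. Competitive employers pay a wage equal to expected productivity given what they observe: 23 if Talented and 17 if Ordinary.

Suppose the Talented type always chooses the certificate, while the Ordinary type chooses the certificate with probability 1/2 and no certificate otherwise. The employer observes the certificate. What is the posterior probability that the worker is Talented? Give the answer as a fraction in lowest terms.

P(the certificate) = (9/11)·1 + (2/11)·(1/2) = 10/11.
By Bayes' rule, P(Talented | the certificate) = (9/11) / (10/11) = 9/10.

9/10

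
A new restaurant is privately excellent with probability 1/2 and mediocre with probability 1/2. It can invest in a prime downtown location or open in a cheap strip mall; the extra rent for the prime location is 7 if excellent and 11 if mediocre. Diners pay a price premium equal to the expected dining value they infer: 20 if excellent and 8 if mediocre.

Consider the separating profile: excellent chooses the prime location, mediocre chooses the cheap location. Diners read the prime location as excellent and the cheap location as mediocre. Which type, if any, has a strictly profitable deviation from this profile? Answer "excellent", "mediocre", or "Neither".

The prime location pays 20; the cheap location pays 8.
excellent: assigned the prime location, nets 20 − 7 = 13; deviating to the cheap location nets 8.
mediocre: assigned the cheap location, nets 8; deviating to the prime location nets 20 − 11 = 9.
The mediocre type gains 1 by deviating.

mediocre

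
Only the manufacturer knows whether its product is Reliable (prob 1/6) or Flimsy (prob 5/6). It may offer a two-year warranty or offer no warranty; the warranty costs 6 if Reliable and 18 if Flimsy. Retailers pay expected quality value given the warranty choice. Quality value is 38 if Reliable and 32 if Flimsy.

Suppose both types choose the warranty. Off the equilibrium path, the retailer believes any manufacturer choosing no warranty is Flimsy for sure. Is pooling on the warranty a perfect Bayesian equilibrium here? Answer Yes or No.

No

On path, the retailer holds the prior and pays 1/6·38 + 5/6·32 = 33. Off path (no warranty), believing Flimsy, it pays 32.
Reliable: the warranty nets 33 − 6 = 27; no warranty nets 32. Reliable would deviate.
Flimsy: the warranty nets 33 − 18 = 15; no warranty nets 32. Flimsy would deviate.
A type deviates, so pooling fails.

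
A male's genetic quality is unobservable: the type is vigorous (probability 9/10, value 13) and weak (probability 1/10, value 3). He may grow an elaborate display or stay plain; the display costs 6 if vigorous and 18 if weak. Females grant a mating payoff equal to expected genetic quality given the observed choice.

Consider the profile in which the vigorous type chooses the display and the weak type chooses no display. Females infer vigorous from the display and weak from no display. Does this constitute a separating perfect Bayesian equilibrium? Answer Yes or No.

Under these beliefs, the display earns mating payoff 13 and no display earns mating payoff 3.
vigorous: the display nets 13 − 6 = 7; no display nets 3. vigorous prefers the display.
weak: the display nets 13 − 18 = -5; no display nets 3. weak prefers no display.
Neither type deviates, so the separating profile is an equilibrium.

Yes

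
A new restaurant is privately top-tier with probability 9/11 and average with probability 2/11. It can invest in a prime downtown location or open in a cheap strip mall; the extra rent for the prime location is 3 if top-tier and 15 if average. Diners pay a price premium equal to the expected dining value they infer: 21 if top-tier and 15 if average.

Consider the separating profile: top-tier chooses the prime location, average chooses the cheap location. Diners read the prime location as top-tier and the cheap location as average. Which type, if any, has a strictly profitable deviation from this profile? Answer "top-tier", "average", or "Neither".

The prime location pays 21; the cheap location pays 15.
top-tier: assigned the prime location, nets 21 − 3 = 18; deviating to the cheap location nets 15.
average: assigned the cheap location, nets 15; deviating to the prime location nets 21 − 15 = 6.
Both types strictly prefer their assigned action; no profitable deviation.

Neither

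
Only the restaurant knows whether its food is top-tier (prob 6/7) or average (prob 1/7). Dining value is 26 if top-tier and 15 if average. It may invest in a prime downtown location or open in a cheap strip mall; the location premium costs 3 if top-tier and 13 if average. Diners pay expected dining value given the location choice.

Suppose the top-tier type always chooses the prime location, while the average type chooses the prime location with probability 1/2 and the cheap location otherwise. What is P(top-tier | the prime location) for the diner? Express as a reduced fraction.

P(the prime location) = (6/7)·1 + (1/7)·(1/2) = 13/14.
By Bayes' rule, P(top-tier | the prime location) = (6/7) / (13/14) = 12/13.

12/13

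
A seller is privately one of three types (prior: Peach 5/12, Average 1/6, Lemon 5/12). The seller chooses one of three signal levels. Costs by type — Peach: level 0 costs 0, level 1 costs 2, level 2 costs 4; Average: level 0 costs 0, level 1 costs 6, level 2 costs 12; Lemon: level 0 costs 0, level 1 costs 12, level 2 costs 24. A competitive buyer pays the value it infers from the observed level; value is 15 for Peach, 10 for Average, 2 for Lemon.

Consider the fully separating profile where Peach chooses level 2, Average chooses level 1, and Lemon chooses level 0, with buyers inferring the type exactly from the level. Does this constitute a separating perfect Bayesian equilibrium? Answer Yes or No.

Separating prices: level 2 → 15, level 1 → 10, level 0 → 2.
Peach (assigned level 2): level 0: 2 − 0 = 2; level 1: 10 − 2 = 8; level 2: 15 − 4 = 11. Peach stays.
Average (assigned level 1): level 0: 2 − 0 = 2; level 1: 10 − 6 = 4; level 2: 15 − 12 = 3. Average stays.
Lemon (assigned level 0): level 0: 2 − 0 = 2; level 1: 10 − 12 = -2; level 2: 15 − 24 = -9. Lemon stays.
Every type prefers its assigned level; separation holds.

Yes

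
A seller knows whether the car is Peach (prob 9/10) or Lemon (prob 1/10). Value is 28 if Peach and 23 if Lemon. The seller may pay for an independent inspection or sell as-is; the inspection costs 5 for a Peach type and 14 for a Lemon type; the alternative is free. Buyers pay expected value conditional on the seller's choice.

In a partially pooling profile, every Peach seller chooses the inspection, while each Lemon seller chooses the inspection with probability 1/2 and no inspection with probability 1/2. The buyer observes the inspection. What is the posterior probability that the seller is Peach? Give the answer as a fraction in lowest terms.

18/19

P(the inspection) = (9/10)·1 + (1/10)·(1/2) = 19/20.
By Bayes' rule, P(Peach | the inspection) = (9/10) / (19/20) = 18/19.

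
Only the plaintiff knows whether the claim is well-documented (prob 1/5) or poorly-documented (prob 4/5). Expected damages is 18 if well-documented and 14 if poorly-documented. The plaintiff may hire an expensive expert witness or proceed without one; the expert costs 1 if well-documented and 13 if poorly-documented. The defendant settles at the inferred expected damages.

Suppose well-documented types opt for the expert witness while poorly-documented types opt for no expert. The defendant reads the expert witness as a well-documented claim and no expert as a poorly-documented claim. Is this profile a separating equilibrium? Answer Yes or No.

Yes

Under these beliefs, the expert witness earns settlement 18 and no expert earns settlement 14.
well-documented: the expert witness nets 18 − 1 = 17; no expert nets 14. well-documented prefers the expert witness.
poorly-documented: the expert witness nets 18 − 13 = 5; no expert nets 14. poorly-documented prefers no expert.
Neither type deviates, so the separating profile is an equilibrium.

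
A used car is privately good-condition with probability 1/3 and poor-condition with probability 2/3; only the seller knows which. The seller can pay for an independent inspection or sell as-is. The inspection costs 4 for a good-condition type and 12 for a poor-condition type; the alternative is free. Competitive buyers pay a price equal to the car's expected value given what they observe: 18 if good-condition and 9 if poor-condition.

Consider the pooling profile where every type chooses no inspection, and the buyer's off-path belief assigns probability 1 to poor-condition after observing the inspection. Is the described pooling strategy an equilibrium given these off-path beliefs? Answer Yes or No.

On path, the buyer holds the prior and pays 1/3·18 + 2/3·9 = 12. Off path (the inspection), believing poor-condition, it pays 9.
good-condition: no inspection nets 12; the inspection nets 9 − 4 = 5. good-condition stays.
poor-condition: no inspection nets 12; the inspection nets 9 − 12 = -3. poor-condition stays.
No type deviates, so pooling is sustained.

Yes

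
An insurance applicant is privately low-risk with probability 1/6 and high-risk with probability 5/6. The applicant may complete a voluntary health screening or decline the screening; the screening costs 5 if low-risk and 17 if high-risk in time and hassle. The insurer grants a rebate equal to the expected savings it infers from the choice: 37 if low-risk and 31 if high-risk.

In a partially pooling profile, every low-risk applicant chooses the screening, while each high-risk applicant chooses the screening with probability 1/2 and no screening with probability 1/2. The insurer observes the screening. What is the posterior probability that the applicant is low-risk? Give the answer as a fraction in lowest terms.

P(the screening) = (1/6)·1 + (5/6)·(1/2) = 7/12.
By Bayes' rule, P(low-risk | the screening) = (1/6) / (7/12) = 2/7.

2/7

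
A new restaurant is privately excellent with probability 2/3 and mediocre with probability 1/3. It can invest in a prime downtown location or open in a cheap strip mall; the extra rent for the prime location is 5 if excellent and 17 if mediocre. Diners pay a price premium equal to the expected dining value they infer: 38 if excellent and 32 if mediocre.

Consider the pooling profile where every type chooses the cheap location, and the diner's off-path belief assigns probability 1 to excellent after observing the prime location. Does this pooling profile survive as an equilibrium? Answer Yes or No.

On path, the diner holds the prior and pays 2/3·38 + 1/3·32 = 36. Off path (the prime location), believing excellent, it pays 38.
excellent: the cheap location nets 36; the prime location nets 38 − 5 = 33. excellent stays.
mediocre: the cheap location nets 36; the prime location nets 38 − 17 = 21. mediocre stays.
No type deviates, so pooling is sustained.

Yes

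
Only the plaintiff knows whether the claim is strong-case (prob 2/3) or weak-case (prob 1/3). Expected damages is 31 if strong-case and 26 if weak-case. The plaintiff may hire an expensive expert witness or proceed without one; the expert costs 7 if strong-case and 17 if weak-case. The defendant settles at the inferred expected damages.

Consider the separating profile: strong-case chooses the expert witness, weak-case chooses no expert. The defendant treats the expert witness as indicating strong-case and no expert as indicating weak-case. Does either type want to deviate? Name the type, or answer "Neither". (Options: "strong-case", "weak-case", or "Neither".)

The expert witness pays 31; no expert pays 26.
strong-case: assigned the expert witness, nets 31 − 7 = 24; deviating to no expert nets 26.
weak-case: assigned no expert, nets 26; deviating to the expert witness nets 31 − 17 = 14.
The strong-case type gains 2 by deviating.

strong-case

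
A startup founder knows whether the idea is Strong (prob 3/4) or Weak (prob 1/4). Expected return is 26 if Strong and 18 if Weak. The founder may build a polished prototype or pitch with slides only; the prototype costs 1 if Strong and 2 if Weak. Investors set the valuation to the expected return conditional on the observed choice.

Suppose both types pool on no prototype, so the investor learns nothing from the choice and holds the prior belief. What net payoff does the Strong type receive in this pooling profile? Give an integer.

24

Pooled valuation = 3/4·26 + 1/4·18 = 24.
Strong pays no cost for no prototype, so net payoff = 24.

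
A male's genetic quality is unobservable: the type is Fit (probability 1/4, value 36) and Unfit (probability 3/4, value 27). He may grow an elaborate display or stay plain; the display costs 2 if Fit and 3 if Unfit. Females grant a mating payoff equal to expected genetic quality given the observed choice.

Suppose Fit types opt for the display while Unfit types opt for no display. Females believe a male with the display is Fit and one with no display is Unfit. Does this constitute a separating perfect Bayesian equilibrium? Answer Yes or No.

Under these beliefs, the display earns mating payoff 36 and no display earns mating payoff 27.
Fit: the display nets 36 − 2 = 34; no display nets 27. Fit prefers the display.
Unfit: the display nets 36 − 3 = 33; no display nets 27. Unfit would deviate to the display.
Unfit has a profitable deviation, so the profile is not an equilibrium.

No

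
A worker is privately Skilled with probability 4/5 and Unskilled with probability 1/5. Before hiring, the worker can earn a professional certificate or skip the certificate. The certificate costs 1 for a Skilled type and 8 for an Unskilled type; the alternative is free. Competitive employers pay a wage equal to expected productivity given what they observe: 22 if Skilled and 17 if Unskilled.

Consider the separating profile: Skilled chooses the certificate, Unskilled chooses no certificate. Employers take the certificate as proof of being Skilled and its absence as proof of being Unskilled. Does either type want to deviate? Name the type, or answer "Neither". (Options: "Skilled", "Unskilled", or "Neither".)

The certificate pays 22; no certificate pays 17.
Skilled: assigned the certificate, nets 22 − 1 = 21; deviating to no certificate nets 17.
Unskilled: assigned no certificate, nets 17; deviating to the certificate nets 22 − 8 = 14.
Both types strictly prefer their assigned action; no profitable deviation.

Neither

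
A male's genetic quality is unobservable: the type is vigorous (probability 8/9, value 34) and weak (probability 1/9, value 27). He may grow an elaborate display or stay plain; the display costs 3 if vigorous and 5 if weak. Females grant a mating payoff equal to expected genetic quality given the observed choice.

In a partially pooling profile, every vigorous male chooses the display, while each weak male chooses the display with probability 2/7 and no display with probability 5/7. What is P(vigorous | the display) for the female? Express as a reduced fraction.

28/29

P(the display) = (8/9)·1 + (1/9)·(2/7) = 58/63.
By Bayes' rule, P(vigorous | the display) = (8/9) / (58/63) = 28/29.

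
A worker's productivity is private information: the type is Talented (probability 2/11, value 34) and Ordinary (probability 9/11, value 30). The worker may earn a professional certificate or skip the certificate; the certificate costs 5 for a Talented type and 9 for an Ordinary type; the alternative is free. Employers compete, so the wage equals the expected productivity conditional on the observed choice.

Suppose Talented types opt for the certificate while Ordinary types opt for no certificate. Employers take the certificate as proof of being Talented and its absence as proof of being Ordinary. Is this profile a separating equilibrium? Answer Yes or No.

Under these beliefs, the certificate earns wage 34 and no certificate earns wage 30.
Talented: the certificate nets 34 − 5 = 29; no certificate nets 30. Talented would deviate to no certificate.
Ordinary: the certificate nets 34 − 9 = 25; no certificate nets 30. Ordinary prefers no certificate.
Talented has a profitable deviation, so the profile is not an equilibrium.

No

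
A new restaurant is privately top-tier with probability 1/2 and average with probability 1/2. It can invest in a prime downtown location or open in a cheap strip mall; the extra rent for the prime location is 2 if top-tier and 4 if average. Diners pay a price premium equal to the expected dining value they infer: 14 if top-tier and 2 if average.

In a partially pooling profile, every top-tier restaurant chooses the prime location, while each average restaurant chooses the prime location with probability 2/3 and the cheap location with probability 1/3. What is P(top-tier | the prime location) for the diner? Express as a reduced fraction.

P(the prime location) = (1/2)·1 + (1/2)·(2/3) = 5/6.
By Bayes' rule, P(top-tier | the prime location) = (1/2) / (5/6) = 3/5.

3/5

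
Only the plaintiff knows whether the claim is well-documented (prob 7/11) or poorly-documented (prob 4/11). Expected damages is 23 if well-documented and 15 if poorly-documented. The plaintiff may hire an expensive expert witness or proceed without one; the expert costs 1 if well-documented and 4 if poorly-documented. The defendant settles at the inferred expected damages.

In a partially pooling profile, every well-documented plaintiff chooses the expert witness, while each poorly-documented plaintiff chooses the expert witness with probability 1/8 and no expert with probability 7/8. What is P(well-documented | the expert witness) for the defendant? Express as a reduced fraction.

14/15

P(the expert witness) = (7/11)·1 + (4/11)·(1/8) = 15/22.
By Bayes' rule, P(well-documented | the expert witness) = (7/11) / (15/22) = 14/15.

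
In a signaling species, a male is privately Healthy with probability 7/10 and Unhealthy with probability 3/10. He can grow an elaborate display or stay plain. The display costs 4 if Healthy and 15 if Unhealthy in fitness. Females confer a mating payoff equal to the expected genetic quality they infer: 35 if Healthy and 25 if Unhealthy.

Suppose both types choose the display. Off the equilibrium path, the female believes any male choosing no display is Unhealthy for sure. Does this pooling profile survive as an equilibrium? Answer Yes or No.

On path, the female holds the prior and pays 7/10·35 + 3/10·25 = 32. Off path (no display), believing Unhealthy, it pays 25.
Healthy: the display nets 32 − 4 = 28; no display nets 25. Healthy stays.
Unhealthy: the display nets 32 − 15 = 17; no display nets 25. Unhealthy would deviate.
A type deviates, so pooling fails.

No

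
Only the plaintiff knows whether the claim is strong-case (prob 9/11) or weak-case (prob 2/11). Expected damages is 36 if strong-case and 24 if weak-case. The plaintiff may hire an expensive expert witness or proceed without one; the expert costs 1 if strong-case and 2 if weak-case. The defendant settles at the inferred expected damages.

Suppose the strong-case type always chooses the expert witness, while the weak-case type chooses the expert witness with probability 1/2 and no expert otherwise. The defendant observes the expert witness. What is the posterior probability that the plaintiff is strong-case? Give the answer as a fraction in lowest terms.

P(the expert witness) = (9/11)·1 + (2/11)·(1/2) = 10/11.
By Bayes' rule, P(strong-case | the expert witness) = (9/11) / (10/11) = 9/10.

9/10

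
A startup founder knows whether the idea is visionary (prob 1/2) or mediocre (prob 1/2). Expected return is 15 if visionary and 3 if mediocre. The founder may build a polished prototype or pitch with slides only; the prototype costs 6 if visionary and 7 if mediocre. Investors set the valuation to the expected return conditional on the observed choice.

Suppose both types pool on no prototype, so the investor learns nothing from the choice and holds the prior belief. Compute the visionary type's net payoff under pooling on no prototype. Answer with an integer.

Pooled valuation = 1/2·15 + 1/2·3 = 9.
visionary pays no cost for no prototype, so net payoff = 9.

9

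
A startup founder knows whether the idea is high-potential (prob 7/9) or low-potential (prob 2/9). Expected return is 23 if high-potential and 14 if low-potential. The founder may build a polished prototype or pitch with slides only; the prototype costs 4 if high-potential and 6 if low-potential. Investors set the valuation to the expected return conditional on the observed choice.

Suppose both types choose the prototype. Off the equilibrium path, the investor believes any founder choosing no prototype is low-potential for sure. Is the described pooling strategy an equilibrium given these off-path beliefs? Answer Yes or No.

On path, the investor holds the prior and pays 7/9·23 + 2/9·14 = 21. Off path (no prototype), believing low-potential, it pays 14.
high-potential: the prototype nets 21 − 4 = 17; no prototype nets 14. high-potential stays.
low-potential: the prototype nets 21 − 6 = 15; no prototype nets 14. low-potential stays.
No type deviates, so pooling is sustained.

Yes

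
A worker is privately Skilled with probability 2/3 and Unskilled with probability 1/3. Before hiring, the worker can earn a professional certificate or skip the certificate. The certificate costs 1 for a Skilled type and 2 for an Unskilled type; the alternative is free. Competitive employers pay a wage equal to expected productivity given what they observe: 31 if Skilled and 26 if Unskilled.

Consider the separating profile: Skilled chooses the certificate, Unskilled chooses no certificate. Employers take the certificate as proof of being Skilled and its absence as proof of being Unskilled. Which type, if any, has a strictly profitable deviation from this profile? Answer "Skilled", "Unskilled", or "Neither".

The certificate pays 31; no certificate pays 26.
Skilled: assigned the certificate, nets 31 − 1 = 30; deviating to no certificate nets 26.
Unskilled: assigned no certificate, nets 26; deviating to the certificate nets 31 − 2 = 29.
The Unskilled type gains 3 by deviating.

Unskilled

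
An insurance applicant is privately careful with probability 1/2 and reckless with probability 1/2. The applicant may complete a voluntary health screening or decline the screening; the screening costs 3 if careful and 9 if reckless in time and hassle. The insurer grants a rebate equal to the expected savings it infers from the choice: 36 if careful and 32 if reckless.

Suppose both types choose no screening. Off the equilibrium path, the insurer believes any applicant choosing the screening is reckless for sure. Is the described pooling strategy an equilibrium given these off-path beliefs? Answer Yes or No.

On path, the insurer holds the prior and pays 1/2·36 + 1/2·32 = 34. Off path (the screening), believing reckless, it pays 32.
careful: no screening nets 34; the screening nets 32 − 3 = 29. careful stays.
reckless: no screening nets 34; the screening nets 32 − 9 = 23. reckless stays.
No type deviates, so pooling is sustained.

Yes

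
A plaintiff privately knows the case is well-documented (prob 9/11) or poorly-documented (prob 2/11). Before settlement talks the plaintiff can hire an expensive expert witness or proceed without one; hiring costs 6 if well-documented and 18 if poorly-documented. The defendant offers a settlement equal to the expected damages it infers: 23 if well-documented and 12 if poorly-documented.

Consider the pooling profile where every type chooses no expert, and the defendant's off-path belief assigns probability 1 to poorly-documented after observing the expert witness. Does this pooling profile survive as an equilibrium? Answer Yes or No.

On path, the defendant holds the prior and pays 9/11·23 + 2/11·12 = 21. Off path (the expert witness), believing poorly-documented, it pays 12.
well-documented: no expert nets 21; the expert witness nets 12 − 6 = 6. well-documented stays.
poorly-documented: no expert nets 21; the expert witness nets 12 − 18 = -6. poorly-documented stays.
No type deviates, so pooling is sustained.

Yes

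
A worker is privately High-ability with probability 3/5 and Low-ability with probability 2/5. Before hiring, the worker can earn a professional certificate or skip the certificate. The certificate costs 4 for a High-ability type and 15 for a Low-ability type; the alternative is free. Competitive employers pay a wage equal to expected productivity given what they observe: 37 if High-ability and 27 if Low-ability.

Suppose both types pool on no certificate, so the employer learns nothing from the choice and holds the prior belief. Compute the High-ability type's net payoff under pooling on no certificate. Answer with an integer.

Pooled wage = 3/5·37 + 2/5·27 = 33.
High-ability pays no cost for no certificate, so net payoff = 33.

33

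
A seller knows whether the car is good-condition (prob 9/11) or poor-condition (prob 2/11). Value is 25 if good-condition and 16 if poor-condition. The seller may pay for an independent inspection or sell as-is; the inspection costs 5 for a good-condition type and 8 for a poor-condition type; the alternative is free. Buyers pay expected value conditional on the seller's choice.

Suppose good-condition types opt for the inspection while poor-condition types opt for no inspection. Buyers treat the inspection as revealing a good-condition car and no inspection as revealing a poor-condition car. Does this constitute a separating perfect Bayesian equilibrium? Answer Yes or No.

No

Under these beliefs, the inspection earns price 25 and no inspection earns price 16.
good-condition: the inspection nets 25 − 5 = 20; no inspection nets 16. good-condition prefers the inspection.
poor-condition: the inspection nets 25 − 8 = 17; no inspection nets 16. poor-condition would deviate to the inspection.
poor-condition has a profitable deviation, so the profile is not an equilibrium.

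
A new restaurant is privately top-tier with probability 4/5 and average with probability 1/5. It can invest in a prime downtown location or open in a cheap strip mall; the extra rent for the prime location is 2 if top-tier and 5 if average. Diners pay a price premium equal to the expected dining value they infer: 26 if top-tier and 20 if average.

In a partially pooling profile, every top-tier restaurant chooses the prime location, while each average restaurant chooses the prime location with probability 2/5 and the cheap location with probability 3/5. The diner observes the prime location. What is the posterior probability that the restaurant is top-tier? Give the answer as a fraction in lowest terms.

10/11

P(the prime location) = (4/5)·1 + (1/5)·(2/5) = 22/25.
By Bayes' rule, P(top-tier | the prime location) = (4/5) / (22/25) = 10/11.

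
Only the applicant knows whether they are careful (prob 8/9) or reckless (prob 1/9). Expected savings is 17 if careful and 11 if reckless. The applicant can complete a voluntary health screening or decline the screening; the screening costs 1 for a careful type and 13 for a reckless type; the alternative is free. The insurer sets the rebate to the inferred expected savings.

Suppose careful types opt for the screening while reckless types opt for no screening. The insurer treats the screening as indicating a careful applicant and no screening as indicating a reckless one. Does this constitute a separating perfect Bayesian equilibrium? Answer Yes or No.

Yes

Under these beliefs, the screening earns rebate 17 and no screening earns rebate 11.
careful: the screening nets 17 − 1 = 16; no screening nets 11. careful prefers the screening.
reckless: the screening nets 17 − 13 = 4; no screening nets 11. reckless prefers no screening.
Neither type deviates, so the separating profile is an equilibrium.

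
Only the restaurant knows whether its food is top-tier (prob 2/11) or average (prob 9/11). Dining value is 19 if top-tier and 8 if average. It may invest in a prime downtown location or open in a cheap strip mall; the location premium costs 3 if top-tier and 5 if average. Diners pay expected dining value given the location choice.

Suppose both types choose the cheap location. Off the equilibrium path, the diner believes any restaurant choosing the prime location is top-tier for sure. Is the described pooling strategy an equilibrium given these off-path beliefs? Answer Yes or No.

No

On path, the diner holds the prior and pays 2/11·19 + 9/11·8 = 10. Off path (the prime location), believing top-tier, it pays 19.
top-tier: the cheap location nets 10; the prime location nets 19 − 3 = 16. top-tier would deviate.
average: the cheap location nets 10; the prime location nets 19 − 5 = 14. average would deviate.
A type deviates, so pooling fails.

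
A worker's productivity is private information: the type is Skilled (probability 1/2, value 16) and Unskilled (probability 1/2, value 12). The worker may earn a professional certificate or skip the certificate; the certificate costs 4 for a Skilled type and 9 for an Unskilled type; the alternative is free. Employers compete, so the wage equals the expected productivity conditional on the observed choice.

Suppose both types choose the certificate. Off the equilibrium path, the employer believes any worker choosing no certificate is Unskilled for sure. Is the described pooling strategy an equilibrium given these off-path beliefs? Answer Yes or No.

No

On path, the employer holds the prior and pays 1/2·16 + 1/2·12 = 14. Off path (no certificate), believing Unskilled, it pays 12.
Skilled: the certificate nets 14 − 4 = 10; no certificate nets 12. Skilled would deviate.
Unskilled: the certificate nets 14 − 9 = 5; no certificate nets 12. Unskilled would deviate.
A type deviates, so pooling fails.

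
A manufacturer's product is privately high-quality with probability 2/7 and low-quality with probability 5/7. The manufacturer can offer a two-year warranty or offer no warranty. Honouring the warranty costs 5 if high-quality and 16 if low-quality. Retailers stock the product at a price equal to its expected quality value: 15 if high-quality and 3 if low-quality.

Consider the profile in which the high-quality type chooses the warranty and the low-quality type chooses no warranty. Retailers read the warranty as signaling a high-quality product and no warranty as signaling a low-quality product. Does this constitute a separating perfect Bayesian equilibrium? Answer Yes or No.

Under these beliefs, the warranty earns price 15 and no warranty earns price 3.
high-quality: the warranty nets 15 − 5 = 10; no warranty nets 3. high-quality prefers the warranty.
low-quality: the warranty nets 15 − 16 = -1; no warranty nets 3. low-quality prefers no warranty.
Neither type deviates, so the separating profile is an equilibrium.

Yes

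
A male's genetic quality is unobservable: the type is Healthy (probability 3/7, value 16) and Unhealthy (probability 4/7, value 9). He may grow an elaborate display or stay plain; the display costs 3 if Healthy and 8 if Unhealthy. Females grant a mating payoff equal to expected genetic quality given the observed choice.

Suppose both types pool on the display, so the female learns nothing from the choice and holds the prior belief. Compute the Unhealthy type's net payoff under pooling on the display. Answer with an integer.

Pooled mating payoff = 3/7·16 + 4/7·9 = 12.
Unhealthy pays cost 8 for the display, so net payoff = 12 − 8 = 4.

4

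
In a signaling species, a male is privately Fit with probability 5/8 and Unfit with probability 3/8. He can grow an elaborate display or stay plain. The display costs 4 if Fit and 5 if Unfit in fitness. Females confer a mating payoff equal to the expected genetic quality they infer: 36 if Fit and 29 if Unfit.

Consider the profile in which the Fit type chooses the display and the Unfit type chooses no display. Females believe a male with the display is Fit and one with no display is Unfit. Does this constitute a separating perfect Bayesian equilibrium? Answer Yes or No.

No

Under these beliefs, the display earns mating payoff 36 and no display earns mating payoff 29.
Fit: the display nets 36 − 4 = 32; no display nets 29. Fit prefers the display.
Unfit: the display nets 36 − 5 = 31; no display nets 29. Unfit would deviate to the display.
Unfit has a profitable deviation, so the profile is not an equilibrium.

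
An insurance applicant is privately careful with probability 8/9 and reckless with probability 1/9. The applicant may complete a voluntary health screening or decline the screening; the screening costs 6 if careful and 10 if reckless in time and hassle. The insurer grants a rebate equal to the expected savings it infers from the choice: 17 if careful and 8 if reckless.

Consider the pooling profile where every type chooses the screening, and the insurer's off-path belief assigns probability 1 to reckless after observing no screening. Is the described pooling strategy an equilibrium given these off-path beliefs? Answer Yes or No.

No

On path, the insurer holds the prior and pays 8/9·17 + 1/9·8 = 16. Off path (no screening), believing reckless, it pays 8.
careful: the screening nets 16 − 6 = 10; no screening nets 8. careful stays.
reckless: the screening nets 16 − 10 = 6; no screening nets 8. reckless would deviate.
A type deviates, so pooling fails.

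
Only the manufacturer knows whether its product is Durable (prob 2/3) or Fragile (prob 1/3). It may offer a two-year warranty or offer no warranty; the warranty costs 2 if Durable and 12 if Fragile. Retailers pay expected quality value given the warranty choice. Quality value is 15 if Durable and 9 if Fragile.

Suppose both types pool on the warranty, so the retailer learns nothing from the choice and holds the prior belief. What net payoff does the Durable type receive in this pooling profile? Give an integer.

11

Pooled price = 2/3·15 + 1/3·9 = 13.
Durable pays cost 2 for the warranty, so net payoff = 13 − 2 = 11.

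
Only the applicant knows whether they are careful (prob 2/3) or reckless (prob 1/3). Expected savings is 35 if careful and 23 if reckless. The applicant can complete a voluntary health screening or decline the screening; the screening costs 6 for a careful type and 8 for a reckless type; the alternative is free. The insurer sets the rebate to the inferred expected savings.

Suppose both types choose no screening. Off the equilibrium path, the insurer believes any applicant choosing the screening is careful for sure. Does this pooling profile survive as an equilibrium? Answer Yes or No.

On path, the insurer holds the prior and pays 2/3·35 + 1/3·23 = 31. Off path (the screening), believing careful, it pays 35.
careful: no screening nets 31; the screening nets 35 − 6 = 29. careful stays.
reckless: no screening nets 31; the screening nets 35 − 8 = 27. reckless stays.
No type deviates, so pooling is sustained.

Yes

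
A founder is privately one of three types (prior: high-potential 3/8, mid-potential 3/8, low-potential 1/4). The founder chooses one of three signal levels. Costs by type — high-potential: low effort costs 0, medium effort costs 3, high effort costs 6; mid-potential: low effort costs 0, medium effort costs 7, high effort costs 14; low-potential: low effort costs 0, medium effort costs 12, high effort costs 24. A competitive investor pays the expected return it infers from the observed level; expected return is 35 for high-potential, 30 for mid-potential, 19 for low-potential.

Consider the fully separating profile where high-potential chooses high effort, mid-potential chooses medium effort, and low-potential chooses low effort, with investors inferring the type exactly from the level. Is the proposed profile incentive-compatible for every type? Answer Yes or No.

Separating valuations: high effort → 35, medium effort → 30, low effort → 19.
high-potential (assigned high effort): low effort: 19 − 0 = 19; medium effort: 30 − 3 = 27; high effort: 35 − 6 = 29. high-potential stays.
mid-potential (assigned medium effort): low effort: 19 − 0 = 19; medium effort: 30 − 7 = 23; high effort: 35 − 14 = 21. mid-potential stays.
low-potential (assigned low effort): low effort: 19 − 0 = 19; medium effort: 30 − 12 = 18; high effort: 35 − 24 = 11. low-potential stays.
Every type prefers its assigned level; separation holds.

Yes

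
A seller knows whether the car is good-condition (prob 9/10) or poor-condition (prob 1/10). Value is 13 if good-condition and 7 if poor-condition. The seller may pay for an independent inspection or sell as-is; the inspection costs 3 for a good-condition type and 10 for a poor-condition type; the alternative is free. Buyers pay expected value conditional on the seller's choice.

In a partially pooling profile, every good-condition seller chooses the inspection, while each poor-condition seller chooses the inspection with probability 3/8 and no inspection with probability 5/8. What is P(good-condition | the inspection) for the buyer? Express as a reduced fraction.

P(the inspection) = (9/10)·1 + (1/10)·(3/8) = 15/16.
By Bayes' rule, P(good-condition | the inspection) = (9/10) / (15/16) = 24/25.

24/25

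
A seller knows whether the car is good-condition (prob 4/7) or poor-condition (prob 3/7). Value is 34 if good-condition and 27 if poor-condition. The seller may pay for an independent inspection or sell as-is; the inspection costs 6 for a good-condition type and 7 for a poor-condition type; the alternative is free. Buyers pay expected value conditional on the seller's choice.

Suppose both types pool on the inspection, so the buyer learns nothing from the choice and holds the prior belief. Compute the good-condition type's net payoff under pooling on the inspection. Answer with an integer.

Pooled price = 4/7·34 + 3/7·27 = 31.
good-condition pays cost 6 for the inspection, so net payoff = 31 − 6 = 25.

25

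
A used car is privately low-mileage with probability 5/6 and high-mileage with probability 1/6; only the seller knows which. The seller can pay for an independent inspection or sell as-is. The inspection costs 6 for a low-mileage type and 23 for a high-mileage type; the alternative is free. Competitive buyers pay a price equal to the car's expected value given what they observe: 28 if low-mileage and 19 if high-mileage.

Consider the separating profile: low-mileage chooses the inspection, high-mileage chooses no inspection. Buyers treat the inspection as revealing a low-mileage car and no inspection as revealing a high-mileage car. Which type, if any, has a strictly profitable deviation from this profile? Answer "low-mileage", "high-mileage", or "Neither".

Neither

The inspection pays 28; no inspection pays 19.
low-mileage: assigned the inspection, nets 28 − 6 = 22; deviating to no inspection nets 19.
high-mileage: assigned no inspection, nets 19; deviating to the inspection nets 28 − 23 = 5.
Both types strictly prefer their assigned action; no profitable deviation.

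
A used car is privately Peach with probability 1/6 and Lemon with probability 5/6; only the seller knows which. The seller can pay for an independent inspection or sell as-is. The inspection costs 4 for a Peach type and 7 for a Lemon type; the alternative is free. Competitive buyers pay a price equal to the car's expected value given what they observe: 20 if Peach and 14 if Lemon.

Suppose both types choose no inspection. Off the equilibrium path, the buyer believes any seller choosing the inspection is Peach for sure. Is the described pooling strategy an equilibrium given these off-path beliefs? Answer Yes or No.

No

On path, the buyer holds the prior and pays 1/6·20 + 5/6·14 = 15. Off path (the inspection), believing Peach, it pays 20.
Peach: no inspection nets 15; the inspection nets 20 − 4 = 16. Peach would deviate.
Lemon: no inspection nets 15; the inspection nets 20 − 7 = 13. Lemon stays.
A type deviates, so pooling fails.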